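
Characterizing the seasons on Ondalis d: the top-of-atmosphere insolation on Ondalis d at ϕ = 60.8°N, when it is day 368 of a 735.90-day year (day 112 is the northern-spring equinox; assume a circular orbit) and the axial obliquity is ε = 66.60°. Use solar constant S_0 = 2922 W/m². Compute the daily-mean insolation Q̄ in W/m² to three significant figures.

Q̄ ≈ 1.91e+03 W/m²

Solar longitude: L_s = 360° × (368 − 112)/735.90 = 125.234°.
sin δ = sin 66.60° × sin 125.234° = 0.74962, so δ = +48.558°.
cos h₀ = −tan(+60.8°) tan(+48.558°) = -2.0265 ≤ −1 ⇒ polar day, h₀ = π.
Bracket: h₀ sin ϕ sin δ + cos ϕ cos δ sin h₀ = 3.1416×0.87292×0.74962 + 0.48786×0.66187×0.00000 = 2.055732 + 0.000000 = 2.055732.
Q̄ = (S_0/π) × [bracket] = (2922/π) × 2.055732 = 1912 W/m².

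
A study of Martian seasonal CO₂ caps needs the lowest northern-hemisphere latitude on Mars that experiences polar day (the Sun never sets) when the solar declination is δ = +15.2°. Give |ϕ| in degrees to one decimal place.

|ϕ| = 74.8°

Polar day requires cos h₀ = −tan ϕ tan δ ≤ −1, i.e. tan ϕ tan δ ≥ 1.
The boundary is |tan ϕ| · |tan δ| = 1, so |ϕ| = 90° − |δ| = 90° − 15.2° = 74.8° in the northern hemisphere.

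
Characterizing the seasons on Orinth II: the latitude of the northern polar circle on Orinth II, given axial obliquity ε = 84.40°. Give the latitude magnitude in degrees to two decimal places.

The polar circle is the lowest latitude that experiences at least one full rotation of continuous daylight at the northern-summer solstice; it lies at |ϕ| = 90° − ε = 90° − 84.40° = 5.60°.

5.60°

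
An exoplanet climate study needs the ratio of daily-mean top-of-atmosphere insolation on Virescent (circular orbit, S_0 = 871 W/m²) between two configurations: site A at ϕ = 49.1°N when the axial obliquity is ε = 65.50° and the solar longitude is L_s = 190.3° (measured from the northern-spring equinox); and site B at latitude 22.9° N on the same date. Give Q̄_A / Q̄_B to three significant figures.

Q̄_A / Q̄_B ≈ 0.572

— Configuration A (ϕ=+49.1°):
Solar declination: sin δ = sin ε · sin L_s = sin 65.50° × sin 190.3° = -0.16270, so δ = -9.364°.
cos h₀ = −tan(+49.1°) tan(-9.364°) = 0.1904, h₀ = 1.3793 rad.
Bracket: h₀ sin ϕ sin δ + cos ϕ cos δ sin h₀ = 1.3793×0.75585×-0.16270 + 0.65474×0.98668×0.98171 = -0.169622 + 0.634203 = 0.464581.
Q̄ = (S_0/π) × [bracket] = (871/π) × 0.464581 = 128.80 W/m².
— Configuration B (ϕ=+22.9°):
cos h₀ = −tan(+22.9°) tan(-9.364°) = 0.0697, h₀ = 1.5011 rad.
Bracket: h₀ sin ϕ sin δ + cos ϕ cos δ sin h₀ = 1.5011×0.38912×-0.16270 + 0.92119×0.98668×0.99757 = -0.095034 + 0.906711 = 0.811677.
Q̄ = (S_0/π) × [bracket] = (871/π) × 0.811677 = 225.04 W/m².
Ratio Q̄_A / Q̄_B = 128.80 / 225.04 = 0.5723.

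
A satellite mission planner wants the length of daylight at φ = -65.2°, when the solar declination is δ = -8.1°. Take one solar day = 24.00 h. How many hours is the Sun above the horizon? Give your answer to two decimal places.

14.39 h

cos H₀ = −tan φ · tan δ = −tan(-65.2°) × tan(-8.100°) = -0.3080, so H₀ = 1.8839 rad = 107.94°.
Daylight = 2H₀/(2π) × 24.00 h = (1.8839/π) × 24.00 = 14.39 h.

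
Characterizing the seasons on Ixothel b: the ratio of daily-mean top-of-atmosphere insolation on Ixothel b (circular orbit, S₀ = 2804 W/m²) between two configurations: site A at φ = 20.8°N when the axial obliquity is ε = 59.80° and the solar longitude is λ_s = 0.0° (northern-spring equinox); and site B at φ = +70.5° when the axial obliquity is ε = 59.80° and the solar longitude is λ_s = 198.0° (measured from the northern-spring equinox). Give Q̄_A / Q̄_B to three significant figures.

— Configuration A (φ=+20.8°):
Solar declination: sin δ = sin ε · sin λ_s = sin 59.80° × sin 0.0° = 0.00000, so δ = +0.000°.
cos H₀ = −tan(+20.8°) tan(+0.000°) = -0.0000, H₀ = 1.5708 rad.
Bracket: H₀ sin φ sin δ + cos φ cos δ sin H₀ = 1.5708×0.35511×0.00000 + 0.93483×1.00000×1.00000 = 0.000000 + 0.934830 = 0.934830.
Q̄ = (S₀/π) × [bracket] = (2804/π) × 0.934830 = 834.37 W/m².
— Configuration B (φ=+70.5°):
Solar declination: sin δ = sin ε · sin λ_s = sin 59.80° × sin 198.0° = -0.26708, so δ = -15.490°.
cos H₀ = −tan(+70.5°) tan(-15.490°) = 0.7826, H₀ = 0.6719 rad.
Bracket: H₀ sin φ sin δ + cos φ cos δ sin H₀ = 0.6719×0.94264×-0.26708 + 0.33381×0.96368×0.62249 = -0.169158 + 0.200246 = 0.031088.
Q̄ = (S₀/π) × [bracket] = (2804/π) × 0.031088 = 27.747 W/m².
Ratio Q̄_A / Q̄_B = 834.37 / 27.747 = 30.07.

Q̄_A / Q̄_B ≈ 30.1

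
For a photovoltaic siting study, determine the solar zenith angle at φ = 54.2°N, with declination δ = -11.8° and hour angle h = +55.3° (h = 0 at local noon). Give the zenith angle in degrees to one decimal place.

cos θ_z = sin φ sin δ + cos φ cos δ cos h = -0.165859 + 0.325967 = 0.160108.
θ_z = arccos(0.160108) = 80.8°.

θ_z = 80.8°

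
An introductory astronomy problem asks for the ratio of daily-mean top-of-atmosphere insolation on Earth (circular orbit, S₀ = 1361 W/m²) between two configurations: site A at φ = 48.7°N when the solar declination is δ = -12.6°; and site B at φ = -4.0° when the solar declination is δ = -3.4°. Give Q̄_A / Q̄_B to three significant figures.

Q̄_A / Q̄_B ≈ 0.407

— Configuration A (φ=+48.7°):
cos H₀ = −tan(+48.7°) tan(-12.600°) = 0.2544, H₀ = 1.3135 rad.
Bracket: H₀ sin φ sin δ + cos φ cos δ sin H₀ = 1.3135×0.75126×-0.21814 + 0.66000×0.97592×0.96709 = -0.215256 + 0.622910 = 0.407654.
Q̄ = (S₀/π) × [bracket] = (1361/π) × 0.407654 = 176.60 W/m².
— Configuration B (φ=-4.0°):
cos H₀ = −tan(-4.0°) tan(-3.400°) = -0.0042, H₀ = 1.5750 rad.
Bracket: H₀ sin φ sin δ + cos φ cos δ sin H₀ = 1.5750×-0.06976×-0.05931 + 0.99756×0.99824×0.99999 = 0.006517 + 0.995794 = 1.002311.
Q̄ = (S₀/π) × [bracket] = (1361/π) × 1.002311 = 434.22 W/m².
Ratio Q̄_A / Q̄_B = 176.60 / 434.22 = 0.4067.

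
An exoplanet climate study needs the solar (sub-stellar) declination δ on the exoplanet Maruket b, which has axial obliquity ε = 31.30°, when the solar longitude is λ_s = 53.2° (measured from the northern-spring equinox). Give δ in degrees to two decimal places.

δ = +24.58°

sin δ = sin ε · sin λ_s = sin 31.30° × sin 53.2° = 0.415995.
δ = arcsin(0.415995) = +24.58°.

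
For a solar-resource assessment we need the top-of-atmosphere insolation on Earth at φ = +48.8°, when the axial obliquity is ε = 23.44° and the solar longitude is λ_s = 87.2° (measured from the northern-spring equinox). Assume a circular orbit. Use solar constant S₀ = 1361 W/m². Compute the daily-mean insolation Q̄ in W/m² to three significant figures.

Q̄ ≈ 498 W/m²

Solar declination: sin δ = sin ε · sin λ_s = sin 23.44° × sin 87.2° = 0.39731, so δ = +23.410°.
cos H₀ = −tan(+48.8°) tan(+23.410°) = -0.4946, H₀ = 2.0881 rad.
Bracket: H₀ sin φ sin δ + cos φ cos δ sin H₀ = 2.0881×0.75241×0.39731 + 0.65869×0.91768×0.86914 = 0.624217 + 0.525366 = 1.149583.
Q̄ = (S₀/π) × [bracket] = (1361/π) × 1.149583 = 498.0 W/m².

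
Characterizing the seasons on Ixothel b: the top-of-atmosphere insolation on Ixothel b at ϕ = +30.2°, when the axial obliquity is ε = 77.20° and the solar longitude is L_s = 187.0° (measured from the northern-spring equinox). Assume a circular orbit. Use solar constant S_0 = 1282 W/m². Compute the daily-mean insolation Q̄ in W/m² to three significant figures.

Q̄ ≈ 313 W/m²

Solar declination: sin δ = sin ε · sin L_s = sin 77.20° × sin 187.0° = -0.11884, so δ = -6.825°.
cos h₀ = −tan(+30.2°) tan(-6.825°) = 0.0697, h₀ = 1.5011 rad.
Bracket: h₀ sin ϕ sin δ + cos ϕ cos δ sin h₀ = 1.5011×0.50302×-0.11884 + 0.86427×0.99291×0.99757 = -0.089734 + 0.856057 = 0.766323.
Q̄ = (S_0/π) × [bracket] = (1282/π) × 0.766323 = 312.7 W/m².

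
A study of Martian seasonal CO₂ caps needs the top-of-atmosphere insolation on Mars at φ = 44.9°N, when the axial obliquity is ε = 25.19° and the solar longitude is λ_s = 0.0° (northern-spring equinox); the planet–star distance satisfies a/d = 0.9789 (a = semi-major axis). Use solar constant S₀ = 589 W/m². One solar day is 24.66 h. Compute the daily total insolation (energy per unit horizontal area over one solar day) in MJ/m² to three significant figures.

Solar declination: sin δ = sin ε · sin λ_s = sin 25.19° × sin 0.0° = 0.00000, so δ = +0.000°.
cos H₀ = −tan(+44.9°) tan(+0.000°) = -0.0000, H₀ = 1.5708 rad.
Bracket: H₀ sin φ sin δ + cos φ cos δ sin H₀ = 1.5708×0.70587×0.00000 + 0.70834×1.00000×1.00000 = 0.000000 + 0.708340 = 0.708340.
Inverse-square distance factor (a/d)² = 0.9789² = 0.958245.
Q̄ = (S₀/π) × 0.958245 × [bracket] = (589/π) × 0.958245 × 0.708340 = 127.26 W/m².
Daily total = Q̄ × 24.66 h × 3600 s/h = 127.26 × 24.66 × 3600 / 10⁶ = 11.30 MJ/m².

11.3 MJ/m²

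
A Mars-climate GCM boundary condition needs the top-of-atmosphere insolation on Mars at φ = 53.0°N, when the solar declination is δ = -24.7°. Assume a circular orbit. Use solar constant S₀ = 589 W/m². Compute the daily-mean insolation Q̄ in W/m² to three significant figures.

Q̄ ≈ 24.0 W/m²

cos H₀ = −tan(+53.0°) tan(-24.700°) = 0.6104, H₀ = 0.9143 rad.
Bracket: H₀ sin φ sin δ + cos φ cos δ sin H₀ = 0.9143×0.79864×-0.41787 + 0.60182×0.90851×0.79211 = -0.305127 + 0.433094 = 0.127967.
Q̄ = (S₀/π) × [bracket] = (589/π) × 0.127967 = 23.99 W/m².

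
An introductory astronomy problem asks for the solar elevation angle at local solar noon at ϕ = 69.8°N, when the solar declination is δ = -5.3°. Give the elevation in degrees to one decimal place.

At local noon the hour angle is zero, so the zenith angle equals |ϕ − δ| = |+69.8° − (-5.300°)| = 75.100°.
Elevation = 90° − 75.100° = 14.9°.

14.9°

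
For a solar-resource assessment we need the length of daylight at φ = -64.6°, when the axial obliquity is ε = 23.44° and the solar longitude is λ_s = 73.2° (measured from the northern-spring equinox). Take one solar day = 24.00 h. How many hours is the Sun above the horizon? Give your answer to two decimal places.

3.98 h

Solar declination: sin δ = sin ε · sin λ_s = sin 23.44° × sin 73.2° = 0.38081, so δ = +22.384°.
cos H₀ = −tan φ · tan δ = −tan(-64.6°) × tan(+22.384°) = 0.8673, so H₀ = 0.5210 rad = 29.85°.
Daylight = 2H₀/(2π) × 24.00 h = (0.5210/π) × 24.00 = 3.98 h.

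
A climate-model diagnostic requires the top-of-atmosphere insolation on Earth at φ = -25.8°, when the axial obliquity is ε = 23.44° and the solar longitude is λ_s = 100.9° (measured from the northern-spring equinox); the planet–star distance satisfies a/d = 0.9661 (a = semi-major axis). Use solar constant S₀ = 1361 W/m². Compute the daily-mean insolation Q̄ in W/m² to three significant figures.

Solar declination: sin δ = sin ε · sin λ_s = sin 23.44° × sin 100.9° = 0.39061, so δ = +22.993°.
cos H₀ = −tan(-25.8°) tan(+22.993°) = 0.2051, H₀ = 1.3642 rad.
Bracket: H₀ sin φ sin δ + cos φ cos δ sin H₀ = 1.3642×-0.43523×0.39061 + 0.90032×0.92056×0.97874 = -0.231921 + 0.811178 = 0.579257.
Inverse-square distance factor (a/d)² = 0.9661² = 0.933349.
Q̄ = (S₀/π) × 0.933349 × [bracket] = (1361/π) × 0.933349 × 0.579257 = 234.2 W/m².

Q̄ ≈ 234 W/m²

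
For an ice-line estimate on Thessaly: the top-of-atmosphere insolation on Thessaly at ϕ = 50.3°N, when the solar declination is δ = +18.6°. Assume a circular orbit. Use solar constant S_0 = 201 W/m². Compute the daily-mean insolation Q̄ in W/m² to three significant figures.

Q̄ ≈ 66.6 W/m²

cos h₀ = −tan(+50.3°) tan(+18.600°) = -0.4054, h₀ = 1.9882 rad.
Bracket: h₀ sin ϕ sin δ + cos ϕ cos δ sin h₀ = 1.9882×0.76940×0.31896 + 0.63877×0.94777×0.91416 = 0.487920 + 0.553439 = 1.041359.
Q̄ = (S_0/π) × [bracket] = (201/π) × 1.041359 = 66.63 W/m².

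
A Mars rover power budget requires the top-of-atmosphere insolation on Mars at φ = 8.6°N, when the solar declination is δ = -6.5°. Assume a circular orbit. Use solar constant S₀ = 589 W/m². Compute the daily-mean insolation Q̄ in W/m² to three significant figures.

Q̄ ≈ 179 W/m²

cos H₀ = −tan(+8.6°) tan(-6.500°) = 0.0172, H₀ = 1.5536 rad.
Bracket: H₀ sin φ sin δ + cos φ cos δ sin H₀ = 1.5536×0.14954×-0.11320 + 0.98876×0.99357×0.99985 = -0.026299 + 0.982255 = 0.955956.
Q̄ = (S₀/π) × [bracket] = (589/π) × 0.955956 = 179.2 W/m².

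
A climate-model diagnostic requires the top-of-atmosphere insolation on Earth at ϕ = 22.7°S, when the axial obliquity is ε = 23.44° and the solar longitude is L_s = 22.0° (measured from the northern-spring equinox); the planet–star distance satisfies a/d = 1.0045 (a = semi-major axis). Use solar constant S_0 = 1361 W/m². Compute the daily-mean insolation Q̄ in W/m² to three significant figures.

Q̄ ≈ 360 W/m²

Solar declination: sin δ = sin ε · sin L_s = sin 23.44° × sin 22.0° = 0.14901, so δ = +8.570°.
cos h₀ = −tan(-22.7°) tan(+8.570°) = 0.0630, h₀ = 1.5077 rad.
Bracket: h₀ sin ϕ sin δ + cos ϕ cos δ sin h₀ = 1.5077×-0.38591×0.14901 + 0.92254×0.98884×0.99801 = -0.086699 + 0.910429 = 0.823730.
Inverse-square distance factor (a/d)² = 1.0045² = 1.009020.
Q̄ = (S_0/π) × 1.009020 × [bracket] = (1361/π) × 1.009020 × 0.823730 = 360.1 W/m².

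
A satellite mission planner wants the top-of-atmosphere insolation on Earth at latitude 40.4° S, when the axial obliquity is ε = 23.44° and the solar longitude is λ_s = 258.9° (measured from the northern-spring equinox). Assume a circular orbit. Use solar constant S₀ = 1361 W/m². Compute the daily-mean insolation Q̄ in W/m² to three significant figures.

Q̄ ≈ 496 W/m²

Solar declination: sin δ = sin ε · sin λ_s = sin 23.44° × sin 258.9° = -0.39035, so δ = -22.976°.
cos H₀ = −tan(-40.4°) tan(-22.976°) = -0.3608, H₀ = 1.9400 rad.
Bracket: H₀ sin φ sin δ + cos φ cos δ sin H₀ = 1.9400×-0.64812×-0.39035 + 0.76154×0.92067×0.93263 = 0.490808 + 0.653892 = 1.144700.
Q̄ = (S₀/π) × [bracket] = (1361/π) × 1.144700 = 495.9 W/m².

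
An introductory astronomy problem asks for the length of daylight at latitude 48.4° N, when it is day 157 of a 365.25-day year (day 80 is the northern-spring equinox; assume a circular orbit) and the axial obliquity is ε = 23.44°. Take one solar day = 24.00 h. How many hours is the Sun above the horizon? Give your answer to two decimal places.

15.75 h

Solar longitude: λ_s = 360° × (157 − 80)/365.25 = 75.893°.
sin δ = sin 23.44° × sin 75.893° = 0.38579, so δ = +22.693°.
cos H₀ = −tan φ · tan δ = −tan(+48.4°) × tan(+22.693°) = -0.4710, so H₀ = 2.0612 rad = 118.10°.
Daylight = 2H₀/(2π) × 24.00 h = (2.0612/π) × 24.00 = 15.75 h.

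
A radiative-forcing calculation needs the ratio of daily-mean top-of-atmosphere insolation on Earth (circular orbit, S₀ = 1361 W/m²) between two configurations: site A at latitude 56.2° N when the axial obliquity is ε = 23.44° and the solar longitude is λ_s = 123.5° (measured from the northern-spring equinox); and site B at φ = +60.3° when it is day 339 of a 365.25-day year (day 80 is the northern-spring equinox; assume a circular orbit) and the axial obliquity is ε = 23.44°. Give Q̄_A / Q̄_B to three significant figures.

— Configuration A (φ=+56.2°):
Solar declination: sin δ = sin ε · sin λ_s = sin 23.44° × sin 123.5° = 0.33171, so δ = +19.373°.
cos H₀ = −tan(+56.2°) tan(+19.373°) = -0.5252, H₀ = 2.1238 rad.
Bracket: H₀ sin φ sin δ + cos φ cos δ sin H₀ = 2.1238×0.83098×0.33171 + 0.55630×0.94338×0.85095 = 0.585414 + 0.446581 = 1.031995.
Q̄ = (S₀/π) × [bracket] = (1361/π) × 1.031995 = 447.08 W/m².
— Configuration B (φ=+60.3°):
Solar longitude: λ_s = 360° × (339 − 80)/365.25 = 255.277°.
sin δ = sin 23.44° × sin 255.277° = -0.38473, so δ = -22.627°.
cos H₀ = −tan(+60.3°) tan(-22.627°) = 0.7307, H₀ = 0.7514 rad.
Bracket: H₀ sin φ sin δ + cos φ cos δ sin H₀ = 0.7514×0.86863×-0.38473 + 0.49546×0.92303×0.68265 = -0.251109 + 0.312193 = 0.061084.
Q̄ = (S₀/π) × [bracket] = (1361/π) × 0.061084 = 26.463 W/m².
Ratio Q̄_A / Q̄_B = 447.08 / 26.463 = 16.89.

Q̄_A / Q̄_B ≈ 16.9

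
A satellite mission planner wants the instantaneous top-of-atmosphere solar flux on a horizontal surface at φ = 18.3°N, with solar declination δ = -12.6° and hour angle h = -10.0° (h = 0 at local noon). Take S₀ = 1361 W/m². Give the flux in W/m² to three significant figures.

1.15e+03 W/m²

cos θ_z = sin φ sin δ + cos φ cos δ cos h = -0.068495 + 0.912484 = 0.843989.
Flux = S₀ · cos θ_z = 1361 × 0.843989 = 1149 W/m².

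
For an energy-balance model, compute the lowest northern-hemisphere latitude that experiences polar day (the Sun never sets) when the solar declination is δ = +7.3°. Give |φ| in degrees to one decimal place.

Polar day requires cos H₀ = −tan φ tan δ ≤ −1, i.e. tan φ tan δ ≥ 1.
The boundary is |tan φ| · |tan δ| = 1, so |φ| = 90° − |δ| = 90° − 7.3° = 82.7° in the northern hemisphere.

|φ| = 82.7°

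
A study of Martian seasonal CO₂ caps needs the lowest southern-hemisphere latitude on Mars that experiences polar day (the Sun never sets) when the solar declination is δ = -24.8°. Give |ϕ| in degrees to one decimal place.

Polar day requires cos h₀ = −tan ϕ tan δ ≤ −1, i.e. tan ϕ tan δ ≥ 1.
The boundary is |tan ϕ| · |tan δ| = 1, so |ϕ| = 90° − |δ| = 90° − 24.8° = 65.2° in the southern hemisphere.

|ϕ| = 65.2°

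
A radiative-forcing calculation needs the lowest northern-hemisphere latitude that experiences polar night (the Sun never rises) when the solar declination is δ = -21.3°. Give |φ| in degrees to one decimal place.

Polar night requires cos H₀ = −tan φ tan δ ≥ 1, i.e. tan φ tan δ ≤ −1.
The boundary is |tan φ| · |tan δ| = 1, so |φ| = 90° − |δ| = 90° − 21.3° = 68.7° in the northern hemisphere.

|φ| = 68.7°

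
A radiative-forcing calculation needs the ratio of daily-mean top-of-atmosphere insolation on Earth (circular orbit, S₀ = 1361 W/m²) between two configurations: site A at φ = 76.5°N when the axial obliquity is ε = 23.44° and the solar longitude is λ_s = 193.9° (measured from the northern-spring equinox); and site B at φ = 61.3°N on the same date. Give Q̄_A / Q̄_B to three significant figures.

— Configuration A (φ=+76.5°):
Solar declination: sin δ = sin ε · sin λ_s = sin 23.44° × sin 193.9° = -0.09556, so δ = -5.484°.
cos H₀ = −tan(+76.5°) tan(-5.484°) = 0.3999, H₀ = 1.1594 rad.
Bracket: H₀ sin φ sin δ + cos φ cos δ sin H₀ = 1.1594×0.97237×-0.09556 + 0.23345×0.99542×0.91657 = -0.107731 + 0.212993 = 0.105262.
Q̄ = (S₀/π) × [bracket] = (1361/π) × 0.105262 = 45.602 W/m².
— Configuration B (φ=+61.3°):
cos H₀ = −tan(+61.3°) tan(-5.484°) = 0.1753, H₀ = 1.3945 rad.
Bracket: H₀ sin φ sin δ + cos φ cos δ sin H₀ = 1.3945×0.87715×-0.09556 + 0.48022×0.99542×0.98451 = -0.116888 + 0.470616 = 0.353728.
Q̄ = (S₀/π) × [bracket] = (1361/π) × 0.353728 = 153.24 W/m².
Ratio Q̄_A / Q̄_B = 45.602 / 153.24 = 0.2976.

Q̄_A / Q̄_B ≈ 0.298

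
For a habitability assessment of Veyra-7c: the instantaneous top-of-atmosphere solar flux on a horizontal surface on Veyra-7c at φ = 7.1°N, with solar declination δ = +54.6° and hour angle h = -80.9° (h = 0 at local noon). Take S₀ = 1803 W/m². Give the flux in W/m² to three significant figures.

346 W/m²

cos θ_z = sin φ sin δ + cos φ cos δ cos h = 0.100751 + 0.090915 = 0.191666.
Flux = S₀ · cos θ_z = 1803 × 0.191666 = 345.6 W/m².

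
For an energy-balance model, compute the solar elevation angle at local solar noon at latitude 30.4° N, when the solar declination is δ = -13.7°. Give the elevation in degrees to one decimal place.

45.9°

At local noon the hour angle is zero, so the zenith angle equals |φ − δ| = |+30.4° − (-13.700°)| = 44.100°.
Elevation = 90° − 44.100° = 45.9°.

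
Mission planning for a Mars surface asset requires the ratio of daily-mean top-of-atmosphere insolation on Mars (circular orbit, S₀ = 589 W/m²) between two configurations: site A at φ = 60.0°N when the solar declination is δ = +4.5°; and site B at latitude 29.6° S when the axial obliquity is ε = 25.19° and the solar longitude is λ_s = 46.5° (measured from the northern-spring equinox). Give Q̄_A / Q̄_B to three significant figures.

— Configuration A (φ=+60.0°):
cos H₀ = −tan(+60.0°) tan(+4.500°) = -0.1363, H₀ = 1.7075 rad.
Bracket: H₀ sin φ sin δ + cos φ cos δ sin H₀ = 1.7075×0.86603×0.07846 + 0.50000×0.99692×0.99067 = 0.116022 + 0.493809 = 0.609831.
Q̄ = (S₀/π) × [bracket] = (589/π) × 0.609831 = 114.33 W/m².
— Configuration B (φ=-29.6°):
Solar declination: sin δ = sin ε · sin λ_s = sin 25.19° × sin 46.5° = 0.30873, so δ = +17.983°.
cos H₀ = −tan(-29.6°) tan(+17.983°) = 0.1844, H₀ = 1.3853 rad.
Bracket: H₀ sin φ sin δ + cos φ cos δ sin H₀ = 1.3853×-0.49394×0.30873 + 0.86949×0.95115×0.98285 = -0.211250 + 0.812832 = 0.601582.
Q̄ = (S₀/π) × [bracket] = (589/π) × 0.601582 = 112.79 W/m².
Ratio Q̄_A / Q̄_B = 114.33 / 112.79 = 1.014.

Q̄_A / Q̄_B ≈ 1.01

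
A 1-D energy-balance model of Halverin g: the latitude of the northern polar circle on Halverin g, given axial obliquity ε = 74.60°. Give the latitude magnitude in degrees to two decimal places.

15.40°

The polar circle is the lowest latitude that experiences at least one full rotation of continuous daylight at the northern-summer solstice; it lies at |ϕ| = 90° − ε = 90° − 74.60° = 15.40°.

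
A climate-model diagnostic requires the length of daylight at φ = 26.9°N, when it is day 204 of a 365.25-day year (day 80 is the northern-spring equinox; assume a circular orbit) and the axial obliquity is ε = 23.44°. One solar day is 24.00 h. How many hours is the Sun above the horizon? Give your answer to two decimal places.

13.39 h

Solar longitude: λ_s = 360° × (204 − 80)/365.25 = 122.218°.
sin δ = sin 23.44° × sin 122.218° = 0.33654, so δ = +19.666°.
cos H₀ = −tan φ · tan δ = −tan(+26.9°) × tan(+19.666°) = -0.1813, so H₀ = 1.7531 rad = 100.45°.
Daylight = 2H₀/(2π) × 24.00 h = (1.7531/π) × 24.00 = 13.39 h.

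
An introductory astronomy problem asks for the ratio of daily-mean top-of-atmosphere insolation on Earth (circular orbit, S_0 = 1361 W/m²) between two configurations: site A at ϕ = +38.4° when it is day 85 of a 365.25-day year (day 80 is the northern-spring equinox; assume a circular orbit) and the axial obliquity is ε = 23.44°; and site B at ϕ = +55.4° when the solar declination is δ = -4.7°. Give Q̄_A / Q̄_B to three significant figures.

Q̄_A / Q̄_B ≈ 1.76

— Configuration A (ϕ=+38.4°):
Solar longitude: L_s = 360° × (85 − 80)/365.25 = 4.928°.
sin δ = sin 23.44° × sin 4.928° = 0.03417, so δ = +1.958°.
cos h₀ = −tan(+38.4°) tan(+1.958°) = -0.0271, h₀ = 1.5979 rad.
Bracket: h₀ sin ϕ sin δ + cos ϕ cos δ sin h₀ = 1.5979×0.62115×0.03417 + 0.78369×0.99942×0.99963 = 0.033915 + 0.782946 = 0.816861.
Q̄ = (S_0/π) × [bracket] = (1361/π) × 0.816861 = 353.88 W/m².
— Configuration B (ϕ=+55.4°):
cos h₀ = −tan(+55.4°) tan(-4.700°) = 0.1192, h₀ = 1.4513 rad.
Bracket: h₀ sin ϕ sin δ + cos ϕ cos δ sin h₀ = 1.4513×0.82314×-0.08194 + 0.56784×0.99664×0.99287 = -0.097887 + 0.561897 = 0.464010.
Q̄ = (S_0/π) × [bracket] = (1361/π) × 0.464010 = 201.02 W/m².
Ratio Q̄_A / Q̄_B = 353.88 / 201.02 = 1.760.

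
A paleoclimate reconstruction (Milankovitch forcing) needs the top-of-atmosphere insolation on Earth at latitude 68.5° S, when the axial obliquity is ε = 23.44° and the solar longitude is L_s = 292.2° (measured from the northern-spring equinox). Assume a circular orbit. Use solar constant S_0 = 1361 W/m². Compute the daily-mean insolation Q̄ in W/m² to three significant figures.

Q̄ ≈ 466 W/m²

Solar declination: sin δ = sin ε · sin L_s = sin 23.44° × sin 292.2° = -0.36830, so δ = -21.611°.
cos h₀ = −tan(-68.5°) tan(-21.611°) = -1.0057 ≤ −1 ⇒ polar day, h₀ = π.
Bracket: h₀ sin ϕ sin δ + cos ϕ cos δ sin h₀ = 3.1416×-0.93042×-0.36830 + 0.36650×0.92971×0.00000 = 1.076544 + 0.000000 = 1.076544.
Q̄ = (S_0/π) × [bracket] = (1361/π) × 1.076544 = 466.4 W/m².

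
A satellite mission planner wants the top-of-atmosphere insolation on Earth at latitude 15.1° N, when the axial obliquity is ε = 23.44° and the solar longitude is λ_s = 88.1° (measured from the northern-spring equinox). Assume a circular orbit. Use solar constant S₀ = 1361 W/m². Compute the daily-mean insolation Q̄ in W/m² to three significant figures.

Solar declination: sin δ = sin ε · sin λ_s = sin 23.44° × sin 88.1° = 0.39757, so δ = +23.426°.
cos H₀ = −tan(+15.1°) tan(+23.426°) = -0.1169, H₀ = 1.6880 rad.
Bracket: H₀ sin φ sin δ + cos φ cos δ sin H₀ = 1.6880×0.26050×0.39757 + 0.96547×0.91757×0.99314 = 0.174821 + 0.879809 = 1.054630.
Q̄ = (S₀/π) × [bracket] = (1361/π) × 1.054630 = 456.9 W/m².

Q̄ ≈ 457 W/m²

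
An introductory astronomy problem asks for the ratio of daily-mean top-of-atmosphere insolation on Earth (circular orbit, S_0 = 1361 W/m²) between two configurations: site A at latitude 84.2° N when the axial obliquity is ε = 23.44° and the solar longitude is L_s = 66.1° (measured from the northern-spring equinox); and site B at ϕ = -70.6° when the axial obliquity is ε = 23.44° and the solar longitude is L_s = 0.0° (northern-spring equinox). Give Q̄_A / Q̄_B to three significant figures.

Q̄_A / Q̄_B ≈ 3.42

— Configuration A (ϕ=+84.2°):
Solar declination: sin δ = sin ε · sin L_s = sin 23.44° × sin 66.1° = 0.36368, so δ = +21.326°.
cos h₀ = −tan(+84.2°) tan(+21.326°) = -3.8436 ≤ −1 ⇒ polar day, h₀ = π.
Bracket: h₀ sin ϕ sin δ + cos ϕ cos δ sin h₀ = 3.1416×0.99488×0.36368 + 0.10106×0.93152×0.00000 = 1.136687 + 0.000000 = 1.136687.
Q̄ = (S_0/π) × [bracket] = (1361/π) × 1.136687 = 492.44 W/m².
— Configuration B (ϕ=-70.6°):
Solar declination: sin δ = sin ε · sin L_s = sin 23.44° × sin 0.0° = 0.00000, so δ = +0.000°.
cos h₀ = −tan(-70.6°) tan(+0.000°) = 0.0000, h₀ = 1.5708 rad.
Bracket: h₀ sin ϕ sin δ + cos ϕ cos δ sin h₀ = 1.5708×-0.94322×0.00000 + 0.33216×1.00000×1.00000 = -0.000000 + 0.332160 = 0.332160.
Q̄ = (S_0/π) × [bracket] = (1361/π) × 0.332160 = 143.90 W/m².
Ratio Q̄_A / Q̄_B = 492.44 / 143.90 = 3.422.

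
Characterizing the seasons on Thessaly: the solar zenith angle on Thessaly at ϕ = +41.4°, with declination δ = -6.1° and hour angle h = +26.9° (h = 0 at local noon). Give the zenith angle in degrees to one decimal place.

cos θ_z = sin ϕ sin δ + cos ϕ cos δ cos h = -0.070274 + 0.665160 = 0.594886.
θ_z = arccos(0.594886) = 53.5°.

θ_z = 53.5°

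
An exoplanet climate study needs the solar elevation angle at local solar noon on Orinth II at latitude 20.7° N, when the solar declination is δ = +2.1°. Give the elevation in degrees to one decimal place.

71.4°

At local noon the hour angle is zero, so the zenith angle equals |ϕ − δ| = |+20.7° − (+2.100°)| = 18.600°.
Elevation = 90° − 18.600° = 71.4°.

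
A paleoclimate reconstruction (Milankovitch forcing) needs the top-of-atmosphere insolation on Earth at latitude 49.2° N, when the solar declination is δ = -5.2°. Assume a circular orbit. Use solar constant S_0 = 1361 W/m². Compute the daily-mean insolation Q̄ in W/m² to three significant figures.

cos h₀ = −tan(+49.2°) tan(-5.200°) = 0.1054, h₀ = 1.4652 rad.
Bracket: h₀ sin ϕ sin δ + cos ϕ cos δ sin h₀ = 1.4652×0.75700×-0.09063 + 0.65342×0.99588×0.99443 = -0.100523 + 0.647103 = 0.546580.
Q̄ = (S_0/π) × [bracket] = (1361/π) × 0.546580 = 236.8 W/m².

Q̄ ≈ 237 W/m²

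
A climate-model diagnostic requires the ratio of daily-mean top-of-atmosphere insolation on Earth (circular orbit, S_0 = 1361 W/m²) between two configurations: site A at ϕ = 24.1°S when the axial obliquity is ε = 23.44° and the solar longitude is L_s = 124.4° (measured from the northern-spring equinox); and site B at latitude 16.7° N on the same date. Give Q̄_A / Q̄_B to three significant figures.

Q̄_A / Q̄_B ≈ 0.626

— Configuration A (ϕ=-24.1°):
Solar declination: sin δ = sin ε · sin L_s = sin 23.44° × sin 124.4° = 0.32822, so δ = +19.161°.
cos h₀ = −tan(-24.1°) tan(+19.161°) = 0.1554, h₀ = 1.4147 rad.
Bracket: h₀ sin ϕ sin δ + cos ϕ cos δ sin h₀ = 1.4147×-0.40833×0.32822 + 0.91283×0.94460×0.98785 = -0.189601 + 0.851783 = 0.662182.
Q̄ = (S_0/π) × [bracket] = (1361/π) × 0.662182 = 286.87 W/m².
— Configuration B (ϕ=+16.7°):
cos h₀ = −tan(+16.7°) tan(+19.161°) = -0.1042, h₀ = 1.6752 rad.
Bracket: h₀ sin ϕ sin δ + cos ϕ cos δ sin h₀ = 1.6752×0.28736×0.32822 + 0.95782×0.94460×0.99455 = 0.158000 + 0.899826 = 1.057826.
Q̄ = (S_0/π) × [bracket] = (1361/π) × 1.057826 = 458.27 W/m².
Ratio Q̄_A / Q̄_B = 286.87 / 458.27 = 0.6260.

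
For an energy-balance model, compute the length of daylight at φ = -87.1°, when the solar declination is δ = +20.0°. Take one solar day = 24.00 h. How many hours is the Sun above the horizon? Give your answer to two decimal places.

cos H₀ = −tan φ · tan δ = 7.1849 ≥ 1, so the Sun never rises (polar night) and H₀ = 0.
Daylight = 2H₀/(2π) × 24.00 h = (0.0000/π) × 24.00 = 0.00 h.

0.00 h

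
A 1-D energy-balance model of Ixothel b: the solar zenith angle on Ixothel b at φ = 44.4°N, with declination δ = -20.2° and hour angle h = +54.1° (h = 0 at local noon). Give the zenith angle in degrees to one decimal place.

cos θ_z = sin φ sin δ + cos φ cos δ cos h = -0.241592 + 0.393179 = 0.151587.
θ_z = arccos(0.151587) = 81.3°.

θ_z = 81.3°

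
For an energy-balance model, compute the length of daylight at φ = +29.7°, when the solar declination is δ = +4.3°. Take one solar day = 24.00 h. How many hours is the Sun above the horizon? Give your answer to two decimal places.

cos H₀ = −tan φ · tan δ = −tan(+29.7°) × tan(+4.300°) = -0.0429, so H₀ = 1.6137 rad = 92.46°.
Daylight = 2H₀/(2π) × 24.00 h = (1.6137/π) × 24.00 = 12.33 h.

12.33 h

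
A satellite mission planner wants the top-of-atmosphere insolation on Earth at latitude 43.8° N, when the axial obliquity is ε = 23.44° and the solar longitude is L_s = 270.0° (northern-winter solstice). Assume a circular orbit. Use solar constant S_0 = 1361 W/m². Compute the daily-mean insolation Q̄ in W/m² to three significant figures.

Q̄ ≈ 125 W/m²

Solar declination: sin δ = sin ε · sin L_s = sin 23.44° × sin 270.0° = -0.39779, so δ = -23.440°.
cos h₀ = −tan(+43.8°) tan(-23.440°) = 0.4158, h₀ = 1.1420 rad.
Bracket: h₀ sin ϕ sin δ + cos ϕ cos δ sin h₀ = 1.1420×0.69214×-0.39779 + 0.72176×0.91748×0.90947 = -0.314423 + 0.602251 = 0.287828.
Q̄ = (S_0/π) × [bracket] = (1361/π) × 0.287828 = 124.7 W/m².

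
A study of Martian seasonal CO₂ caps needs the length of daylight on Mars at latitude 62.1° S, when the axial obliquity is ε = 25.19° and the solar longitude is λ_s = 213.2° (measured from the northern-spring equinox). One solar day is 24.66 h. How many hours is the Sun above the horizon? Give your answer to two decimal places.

16.02 h

Solar declination: sin δ = sin ε · sin λ_s = sin 25.19° × sin 213.2° = -0.23305, so δ = -13.477°.
cos H₀ = −tan φ · tan δ = −tan(-62.1°) × tan(-13.477°) = -0.4526, so H₀ = 2.0405 rad = 116.91°.
Daylight = 2H₀/(2π) × 24.66 h = (2.0405/π) × 24.66 = 16.02 h.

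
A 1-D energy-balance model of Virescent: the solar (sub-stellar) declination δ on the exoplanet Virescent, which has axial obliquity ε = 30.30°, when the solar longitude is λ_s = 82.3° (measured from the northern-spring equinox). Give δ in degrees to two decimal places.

sin δ = sin ε · sin λ_s = sin 30.30° × sin 82.3° = 0.499978.
δ = arcsin(0.499978) = +30.00°.

δ = +30.00°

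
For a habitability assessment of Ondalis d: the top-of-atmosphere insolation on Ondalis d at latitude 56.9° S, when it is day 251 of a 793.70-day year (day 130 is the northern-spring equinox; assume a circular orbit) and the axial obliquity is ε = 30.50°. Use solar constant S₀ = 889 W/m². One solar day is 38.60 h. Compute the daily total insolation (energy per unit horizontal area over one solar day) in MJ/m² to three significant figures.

3.07 MJ/m²

Solar longitude: λ_s = 360° × (251 − 130)/793.70 = 54.882°.
sin δ = sin 30.50° × sin 54.882° = 0.41515, so δ = +24.529°.
cos H₀ = −tan(-56.9°) tan(+24.529°) = 0.7000, H₀ = 0.7954 rad.
Bracket: H₀ sin φ sin δ + cos φ cos δ sin H₀ = 0.7954×-0.83772×0.41515 + 0.54610×0.90975×0.71413 = -0.276624 + 0.354790 = 0.078166.
Q̄ = (S₀/π) × [bracket] = (889/π) × 0.078166 = 22.119 W/m².
Daily total = Q̄ × 38.60 h × 3600 s/h = 22.119 × 38.60 × 3600 / 10⁶ = 3.074 MJ/m².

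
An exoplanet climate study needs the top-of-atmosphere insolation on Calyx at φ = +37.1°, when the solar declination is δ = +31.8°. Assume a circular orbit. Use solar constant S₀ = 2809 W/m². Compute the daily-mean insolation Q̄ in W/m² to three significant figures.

Q̄ ≈ 1.12e+03 W/m²

cos H₀ = −tan(+37.1°) tan(+31.800°) = -0.4689, H₀ = 2.0589 rad.
Bracket: H₀ sin φ sin δ + cos φ cos δ sin H₀ = 2.0589×0.60321×0.52696 + 0.79758×0.84989×0.88324 = 0.654457 + 0.598709 = 1.253166.
Q̄ = (S₀/π) × [bracket] = (2809/π) × 1.253166 = 1120 W/m².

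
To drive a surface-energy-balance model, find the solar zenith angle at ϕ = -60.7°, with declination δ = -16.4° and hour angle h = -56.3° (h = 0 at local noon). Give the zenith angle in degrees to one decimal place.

cos θ_z = sin ϕ sin δ + cos ϕ cos δ cos h = 0.246221 + 0.260484 = 0.506705.
θ_z = arccos(0.506705) = 59.6°.

θ_z = 59.6°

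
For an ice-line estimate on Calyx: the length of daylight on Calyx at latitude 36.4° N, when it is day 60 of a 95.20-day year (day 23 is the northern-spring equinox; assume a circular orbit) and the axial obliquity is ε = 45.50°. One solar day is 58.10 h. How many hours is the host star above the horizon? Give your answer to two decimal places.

Solar longitude: L_s = 360° × (60 − 23)/95.20 = 139.916°.
sin δ = sin 45.50° × sin 139.916° = 0.45927, so δ = +27.340°.
cos h₀ = −tan ϕ · tan δ = −tan(+36.4°) × tan(+27.340°) = -0.3812, so h₀ = 1.9619 rad = 112.41°.
Daylight = 2h₀/(2π) × 58.10 h = (1.9619/π) × 58.10 = 36.28 h.

36.28 h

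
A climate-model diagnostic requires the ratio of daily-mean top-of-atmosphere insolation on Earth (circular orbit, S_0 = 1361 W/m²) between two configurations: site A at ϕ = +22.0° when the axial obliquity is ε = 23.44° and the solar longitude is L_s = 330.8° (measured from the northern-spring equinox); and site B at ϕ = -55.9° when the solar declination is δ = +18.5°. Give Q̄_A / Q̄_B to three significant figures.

— Configuration A (ϕ=+22.0°):
Solar declination: sin δ = sin ε · sin L_s = sin 23.44° × sin 330.8° = -0.19406, so δ = -11.190°.
cos h₀ = −tan(+22.0°) tan(-11.190°) = 0.0799, h₀ = 1.4908 rad.
Bracket: h₀ sin ϕ sin δ + cos ϕ cos δ sin h₀ = 1.4908×0.37461×-0.19406 + 0.92718×0.98099×0.99680 = -0.108376 + 0.906644 = 0.798268.
Q̄ = (S_0/π) × [bracket] = (1361/π) × 0.798268 = 345.83 W/m².
— Configuration B (ϕ=-55.9°):
cos h₀ = −tan(-55.9°) tan(+18.500°) = 0.4942, h₀ = 1.0539 rad.
Bracket: h₀ sin ϕ sin δ + cos ϕ cos δ sin h₀ = 1.0539×-0.82806×0.31730 + 0.56064×0.94832×0.86935 = -0.276905 + 0.462204 = 0.185299.
Q̄ = (S_0/π) × [bracket] = (1361/π) × 0.185299 = 80.275 W/m².
Ratio Q̄_A / Q̄_B = 345.83 / 80.275 = 4.308.

Q̄_A / Q̄_B ≈ 4.31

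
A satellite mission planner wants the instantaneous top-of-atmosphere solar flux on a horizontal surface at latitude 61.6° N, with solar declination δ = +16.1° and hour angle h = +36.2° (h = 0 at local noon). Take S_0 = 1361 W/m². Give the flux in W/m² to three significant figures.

cos θ_z = sin ϕ sin δ + cos ϕ cos δ cos h = 0.243939 + 0.368757 = 0.612696.
Flux = S_0 · cos θ_z = 1361 × 0.612696 = 833.9 W/m².

834 W/m²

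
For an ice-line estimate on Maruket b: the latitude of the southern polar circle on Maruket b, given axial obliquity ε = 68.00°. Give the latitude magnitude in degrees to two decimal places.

The polar circle is the lowest latitude that experiences at least one full rotation of continuous darkness at the northern-summer solstice; it lies at |φ| = 90° − ε = 90° − 68.00° = 22.00°.

22.00°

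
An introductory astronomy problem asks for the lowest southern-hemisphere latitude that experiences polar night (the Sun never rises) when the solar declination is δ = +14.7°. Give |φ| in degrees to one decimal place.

|φ| = 75.3°

Polar night requires cos H₀ = −tan φ tan δ ≥ 1, i.e. tan φ tan δ ≤ −1.
The boundary is |tan φ| · |tan δ| = 1, so |φ| = 90° − |δ| = 90° − 14.7° = 75.3° in the southern hemisphere.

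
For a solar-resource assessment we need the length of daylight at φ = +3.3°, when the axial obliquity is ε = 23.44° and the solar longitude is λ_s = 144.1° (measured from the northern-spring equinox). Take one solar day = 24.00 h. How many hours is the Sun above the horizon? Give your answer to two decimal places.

12.11 h

Solar declination: sin δ = sin ε · sin λ_s = sin 23.44° × sin 144.1° = 0.23325, so δ = +13.489°.
cos H₀ = −tan φ · tan δ = −tan(+3.3°) × tan(+13.489°) = -0.0138, so H₀ = 1.5846 rad = 90.79°.
Daylight = 2H₀/(2π) × 24.00 h = (1.5846/π) × 24.00 = 12.11 h.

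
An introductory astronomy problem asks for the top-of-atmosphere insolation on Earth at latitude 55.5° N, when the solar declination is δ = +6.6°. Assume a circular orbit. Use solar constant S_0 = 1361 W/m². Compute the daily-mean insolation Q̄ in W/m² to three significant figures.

Q̄ ≈ 312 W/m²

cos h₀ = −tan(+55.5°) tan(+6.600°) = -0.1684, h₀ = 1.7400 rad.
Bracket: h₀ sin ϕ sin δ + cos ϕ cos δ sin h₀ = 1.7400×0.82413×0.11494 + 0.56641×0.99337×0.98573 = 0.164822 + 0.554626 = 0.719448.
Q̄ = (S_0/π) × [bracket] = (1361/π) × 0.719448 = 311.7 W/m².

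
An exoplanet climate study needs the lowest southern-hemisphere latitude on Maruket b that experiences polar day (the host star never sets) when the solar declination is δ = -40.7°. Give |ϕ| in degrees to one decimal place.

Polar day requires cos h₀ = −tan ϕ tan δ ≤ −1, i.e. tan ϕ tan δ ≥ 1.
The boundary is |tan ϕ| · |tan δ| = 1, so |ϕ| = 90° − |δ| = 90° − 40.7° = 49.3° in the southern hemisphere.

|ϕ| = 49.3°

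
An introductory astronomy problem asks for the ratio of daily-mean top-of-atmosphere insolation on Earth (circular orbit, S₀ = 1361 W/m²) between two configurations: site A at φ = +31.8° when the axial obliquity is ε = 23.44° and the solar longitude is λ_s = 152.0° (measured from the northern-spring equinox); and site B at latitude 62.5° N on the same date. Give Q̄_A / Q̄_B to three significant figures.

— Configuration A (φ=+31.8°):
Solar declination: sin δ = sin ε · sin λ_s = sin 23.44° × sin 152.0° = 0.18675, so δ = +10.763°.
cos H₀ = −tan(+31.8°) tan(+10.763°) = -0.1179, H₀ = 1.6889 rad.
Bracket: H₀ sin φ sin δ + cos φ cos δ sin H₀ = 1.6889×0.52696×0.18675 + 0.84989×0.98241×0.99303 = 0.166204 + 0.829121 = 0.995325.
Q̄ = (S₀/π) × [bracket] = (1361/π) × 0.995325 = 431.19 W/m².
— Configuration B (φ=+62.5°):
cos H₀ = −tan(+62.5°) tan(+10.763°) = -0.3652, H₀ = 1.9446 rad.
Bracket: H₀ sin φ sin δ + cos φ cos δ sin H₀ = 1.9446×0.88701×0.18675 + 0.46175×0.98241×0.93094 = 0.322121 + 0.422300 = 0.744421.
Q̄ = (S₀/π) × [bracket] = (1361/π) × 0.744421 = 322.50 W/m².
Ratio Q̄_A / Q̄_B = 431.19 / 322.50 = 1.337.

Q̄_A / Q̄_B ≈ 1.34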